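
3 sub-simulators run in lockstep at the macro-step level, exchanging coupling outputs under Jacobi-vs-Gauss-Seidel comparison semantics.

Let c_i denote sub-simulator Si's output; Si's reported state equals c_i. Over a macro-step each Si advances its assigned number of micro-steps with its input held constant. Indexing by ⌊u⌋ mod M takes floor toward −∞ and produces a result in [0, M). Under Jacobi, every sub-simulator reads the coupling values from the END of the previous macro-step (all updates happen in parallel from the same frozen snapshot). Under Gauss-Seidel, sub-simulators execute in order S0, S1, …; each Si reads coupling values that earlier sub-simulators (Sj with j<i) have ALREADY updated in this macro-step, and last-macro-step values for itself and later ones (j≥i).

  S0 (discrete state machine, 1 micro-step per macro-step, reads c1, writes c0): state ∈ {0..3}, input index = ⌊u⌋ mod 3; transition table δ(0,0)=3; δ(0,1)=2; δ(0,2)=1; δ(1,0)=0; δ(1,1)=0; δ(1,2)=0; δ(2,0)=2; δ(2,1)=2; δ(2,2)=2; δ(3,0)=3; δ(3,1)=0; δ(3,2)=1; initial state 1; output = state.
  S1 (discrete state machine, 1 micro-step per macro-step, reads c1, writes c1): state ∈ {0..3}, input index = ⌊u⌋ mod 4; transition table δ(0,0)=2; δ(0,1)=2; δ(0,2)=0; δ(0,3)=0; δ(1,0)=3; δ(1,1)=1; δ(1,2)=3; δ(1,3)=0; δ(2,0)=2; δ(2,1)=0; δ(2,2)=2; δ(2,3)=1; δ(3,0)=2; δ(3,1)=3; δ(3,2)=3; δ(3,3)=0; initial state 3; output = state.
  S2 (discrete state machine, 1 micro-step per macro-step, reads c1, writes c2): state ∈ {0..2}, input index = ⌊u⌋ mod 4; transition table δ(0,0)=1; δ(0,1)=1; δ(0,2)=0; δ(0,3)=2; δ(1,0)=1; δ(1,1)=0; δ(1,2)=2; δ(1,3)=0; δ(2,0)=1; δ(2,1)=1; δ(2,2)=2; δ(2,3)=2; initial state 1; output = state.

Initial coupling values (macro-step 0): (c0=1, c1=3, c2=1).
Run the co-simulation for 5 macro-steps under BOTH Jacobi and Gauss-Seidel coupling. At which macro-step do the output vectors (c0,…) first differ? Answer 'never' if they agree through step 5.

[Jacobi] macro 1: S0 reads c1=3 → after 1×micro: 0; S1 reads c1=3 → after 1×micro: 0; S2 reads c1=3 → after 1×micro: 0 ⇒ (c0=0, c1=0, c2=0)
[Jacobi] macro 2: S0 reads c1=0 → after 1×micro: 3; S1 reads c1=0 → after 1×micro: 2; S2 reads c1=0 → after 1×micro: 1 ⇒ (c0=3, c1=2, c2=1)
[Jacobi] macro 3: S0 reads c1=2 → after 1×micro: 1; S1 reads c1=2 → after 1×micro: 2; S2 reads c1=2 → after 1×micro: 2 ⇒ (c0=1, c1=2, c2=2)
[Jacobi] macro 4: S0 reads c1=2 → after 1×micro: 0; S1 reads c1=2 → after 1×micro: 2; S2 reads c1=2 → after 1×micro: 2 ⇒ (c0=0, c1=2, c2=2)
[Jacobi] macro 5: S0 reads c1=2 → after 1×micro: 1; S1 reads c1=2 → after 1×micro: 2; S2 reads c1=2 → after 1×micro: 2 ⇒ (c0=1, c1=2, c2=2)
[Gauss-Seidel] macro 1: S0 reads c1=3 → after 1×micro: 0; S1 reads c1=3 → after 1×micro: 0; S2 reads c1=0 → after 1×micro: 1 ⇒ (c0=0, c1=0, c2=1)
[Gauss-Seidel] macro 2: S0 reads c1=0 → after 1×micro: 3; S1 reads c1=0 → after 1×micro: 2; S2 reads c1=2 → after 1×micro: 2 ⇒ (c0=3, c1=2, c2=2)
[Gauss-Seidel] macro 3: S0 reads c1=2 → after 1×micro: 1; S1 reads c1=2 → after 1×micro: 2; S2 reads c1=2 → after 1×micro: 2 ⇒ (c0=1, c1=2, c2=2)
[Gauss-Seidel] macro 4: S0 reads c1=2 → after 1×micro: 0; S1 reads c1=2 → after 1×micro: 2; S2 reads c1=2 → after 1×micro: 2 ⇒ (c0=0, c1=2, c2=2)
[Gauss-Seidel] macro 5: S0 reads c1=2 → after 1×micro: 1; S1 reads c1=2 → after 1×micro: 2; S2 reads c1=2 → after 1×micro: 2 ⇒ (c0=1, c1=2, c2=2)

first divergence at macro-step: 1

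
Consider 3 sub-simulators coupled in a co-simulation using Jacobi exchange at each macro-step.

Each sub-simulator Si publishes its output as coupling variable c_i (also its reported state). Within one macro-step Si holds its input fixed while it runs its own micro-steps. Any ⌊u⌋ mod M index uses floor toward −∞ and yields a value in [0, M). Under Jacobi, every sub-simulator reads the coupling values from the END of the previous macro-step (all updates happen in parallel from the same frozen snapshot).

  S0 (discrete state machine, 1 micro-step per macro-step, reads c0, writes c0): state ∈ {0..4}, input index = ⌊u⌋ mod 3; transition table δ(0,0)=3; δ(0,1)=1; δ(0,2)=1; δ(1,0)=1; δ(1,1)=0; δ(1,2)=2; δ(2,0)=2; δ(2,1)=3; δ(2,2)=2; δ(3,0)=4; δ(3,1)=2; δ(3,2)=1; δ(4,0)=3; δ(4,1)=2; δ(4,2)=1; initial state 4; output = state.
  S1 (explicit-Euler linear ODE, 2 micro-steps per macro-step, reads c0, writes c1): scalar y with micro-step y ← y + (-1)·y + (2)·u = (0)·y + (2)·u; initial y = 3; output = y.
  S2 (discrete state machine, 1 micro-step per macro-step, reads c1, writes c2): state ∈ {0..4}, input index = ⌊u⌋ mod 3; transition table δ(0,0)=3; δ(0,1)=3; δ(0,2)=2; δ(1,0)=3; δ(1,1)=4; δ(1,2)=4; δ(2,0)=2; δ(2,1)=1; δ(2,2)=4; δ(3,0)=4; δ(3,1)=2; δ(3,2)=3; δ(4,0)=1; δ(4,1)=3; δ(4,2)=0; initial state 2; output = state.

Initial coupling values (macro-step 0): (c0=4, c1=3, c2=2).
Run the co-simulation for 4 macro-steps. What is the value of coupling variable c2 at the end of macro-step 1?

macro 1: S0 reads c0=4 → after 1×micro: 2; S1 reads c0=4 → after 2×micro: 8; S2 reads c1=3 → after 1×micro: 2 ⇒ (c0=2, c1=8, c2=2)
macro 2: S0 reads c0=2 → after 1×micro: 2; S1 reads c0=2 → after 2×micro: 4; S2 reads c1=8 → after 1×micro: 4 ⇒ (c0=2, c1=4, c2=4)
macro 3: S0 reads c0=2 → after 1×micro: 2; S1 reads c0=2 → after 2×micro: 4; S2 reads c1=4 → after 1×micro: 3 ⇒ (c0=2, c1=4, c2=3)
macro 4: S0 reads c0=2 → after 1×micro: 2; S1 reads c0=2 → after 2×micro: 4; S2 reads c1=4 → after 1×micro: 2 ⇒ (c0=2, c1=4, c2=2)

c2 at macro-step 1 = 2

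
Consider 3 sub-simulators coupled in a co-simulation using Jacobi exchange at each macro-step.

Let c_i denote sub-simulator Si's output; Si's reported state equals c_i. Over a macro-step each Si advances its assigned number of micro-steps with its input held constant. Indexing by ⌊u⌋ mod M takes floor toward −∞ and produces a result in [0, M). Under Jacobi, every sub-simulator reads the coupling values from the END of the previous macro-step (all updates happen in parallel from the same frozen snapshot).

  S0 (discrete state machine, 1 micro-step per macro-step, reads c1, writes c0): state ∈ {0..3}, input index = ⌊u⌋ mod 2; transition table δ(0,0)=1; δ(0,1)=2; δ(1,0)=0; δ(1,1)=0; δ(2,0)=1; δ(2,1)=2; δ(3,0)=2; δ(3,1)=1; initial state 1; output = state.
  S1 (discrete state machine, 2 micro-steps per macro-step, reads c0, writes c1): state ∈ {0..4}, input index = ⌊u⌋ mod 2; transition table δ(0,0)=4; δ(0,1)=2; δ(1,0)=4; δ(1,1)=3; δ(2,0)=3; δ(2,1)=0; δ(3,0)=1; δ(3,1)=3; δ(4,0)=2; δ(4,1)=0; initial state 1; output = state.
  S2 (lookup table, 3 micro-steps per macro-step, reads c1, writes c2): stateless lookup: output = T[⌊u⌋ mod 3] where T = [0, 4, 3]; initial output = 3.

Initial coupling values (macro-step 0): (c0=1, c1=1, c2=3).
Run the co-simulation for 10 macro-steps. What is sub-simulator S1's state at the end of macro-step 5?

S1 state at macro-step 5 = 4

macro 1: S0 reads c1=1 → after 1×micro: 0; S1 reads c0=1 → after 2×micro: 3; S2 reads c1=1 → after 3×micro: 4 ⇒ (c0=0, c1=3, c2=4)
macro 2: S0 reads c1=3 → after 1×micro: 2; S1 reads c0=0 → after 2×micro: 4; S2 reads c1=3 → after 3×micro: 0 ⇒ (c0=2, c1=4, c2=0)
macro 3: S0 reads c1=4 → after 1×micro: 1; S1 reads c0=2 → after 2×micro: 3; S2 reads c1=4 → after 3×micro: 4 ⇒ (c0=1, c1=3, c2=4)
macro 4: S0 reads c1=3 → after 1×micro: 0; S1 reads c0=1 → after 2×micro: 3; S2 reads c1=3 → after 3×micro: 0 ⇒ (c0=0, c1=3, c2=0)
macro 5: S0 reads c1=3 → after 1×micro: 2; S1 reads c0=0 → after 2×micro: 4; S2 reads c1=3 → after 3×micro: 0 ⇒ (c0=2, c1=4, c2=0)
macro 6: S0 reads c1=4 → after 1×micro: 1; S1 reads c0=2 → after 2×micro: 3; S2 reads c1=4 → after 3×micro: 4 ⇒ (c0=1, c1=3, c2=4)
macro 7: S0 reads c1=3 → after 1×micro: 0; S1 reads c0=1 → after 2×micro: 3; S2 reads c1=3 → after 3×micro: 0 ⇒ (c0=0, c1=3, c2=0)
macro 8: S0 reads c1=3 → after 1×micro: 2; S1 reads c0=0 → after 2×micro: 4; S2 reads c1=3 → after 3×micro: 0 ⇒ (c0=2, c1=4, c2=0)
macro 9: S0 reads c1=4 → after 1×micro: 1; S1 reads c0=2 → after 2×micro: 3; S2 reads c1=4 → after 3×micro: 4 ⇒ (c0=1, c1=3, c2=4)
macro 10: S0 reads c1=3 → after 1×micro: 0; S1 reads c0=1 → after 2×micro: 3; S2 reads c1=3 → after 3×micro: 0 ⇒ (c0=0, c1=3, c2=0)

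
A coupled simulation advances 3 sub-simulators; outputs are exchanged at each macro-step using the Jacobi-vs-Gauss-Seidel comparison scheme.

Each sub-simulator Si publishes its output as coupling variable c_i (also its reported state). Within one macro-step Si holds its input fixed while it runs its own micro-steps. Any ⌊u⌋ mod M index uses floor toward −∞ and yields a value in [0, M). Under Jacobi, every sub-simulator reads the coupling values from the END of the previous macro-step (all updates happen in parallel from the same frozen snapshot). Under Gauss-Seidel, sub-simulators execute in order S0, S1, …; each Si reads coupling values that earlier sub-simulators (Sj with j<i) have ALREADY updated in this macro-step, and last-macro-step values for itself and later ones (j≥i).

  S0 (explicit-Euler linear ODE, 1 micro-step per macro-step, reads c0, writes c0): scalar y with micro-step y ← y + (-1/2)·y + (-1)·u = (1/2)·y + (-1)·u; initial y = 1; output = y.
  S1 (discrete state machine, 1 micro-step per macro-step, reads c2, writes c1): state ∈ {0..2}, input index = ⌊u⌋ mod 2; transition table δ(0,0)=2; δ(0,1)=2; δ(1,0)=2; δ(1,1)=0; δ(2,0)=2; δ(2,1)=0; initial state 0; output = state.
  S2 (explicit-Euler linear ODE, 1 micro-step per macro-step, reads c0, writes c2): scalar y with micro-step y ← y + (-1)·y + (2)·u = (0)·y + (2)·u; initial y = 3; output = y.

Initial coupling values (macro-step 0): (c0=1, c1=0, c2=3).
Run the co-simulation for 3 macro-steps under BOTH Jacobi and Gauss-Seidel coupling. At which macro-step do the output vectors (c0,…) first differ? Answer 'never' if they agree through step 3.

[Jacobi] macro 1: S0 reads c0=1 → after 1×micro: -1/2; S1 reads c2=3 → after 1×micro: 2; S2 reads c0=1 → after 1×micro: 2 ⇒ (c0=-1/2, c1=2, c2=2)
[Jacobi] macro 2: S0 reads c0=-1/2 → after 1×micro: 1/4; S1 reads c2=2 → after 1×micro: 2; S2 reads c0=-1/2 → after 1×micro: -1 ⇒ (c0=1/4, c1=2, c2=-1)
[Jacobi] macro 3: S0 reads c0=1/4 → after 1×micro: -1/8; S1 reads c2=-1 → after 1×micro: 0; S2 reads c0=1/4 → after 1×micro: 1/2 ⇒ (c0=-1/8, c1=0, c2=1/2)
[Gauss-Seidel] macro 1: S0 reads c0=1 → after 1×micro: -1/2; S1 reads c2=3 → after 1×micro: 2; S2 reads c0=-1/2 → after 1×micro: -1 ⇒ (c0=-1/2, c1=2, c2=-1)
[Gauss-Seidel] macro 2: S0 reads c0=-1/2 → after 1×micro: 1/4; S1 reads c2=-1 → after 1×micro: 0; S2 reads c0=1/4 → after 1×micro: 1/2 ⇒ (c0=1/4, c1=0, c2=1/2)
[Gauss-Seidel] macro 3: S0 reads c0=1/4 → after 1×micro: -1/8; S1 reads c2=1/2 → after 1×micro: 2; S2 reads c0=-1/8 → after 1×micro: -1/4 ⇒ (c0=-1/8, c1=2, c2=-1/4)

first divergence at macro-step: 1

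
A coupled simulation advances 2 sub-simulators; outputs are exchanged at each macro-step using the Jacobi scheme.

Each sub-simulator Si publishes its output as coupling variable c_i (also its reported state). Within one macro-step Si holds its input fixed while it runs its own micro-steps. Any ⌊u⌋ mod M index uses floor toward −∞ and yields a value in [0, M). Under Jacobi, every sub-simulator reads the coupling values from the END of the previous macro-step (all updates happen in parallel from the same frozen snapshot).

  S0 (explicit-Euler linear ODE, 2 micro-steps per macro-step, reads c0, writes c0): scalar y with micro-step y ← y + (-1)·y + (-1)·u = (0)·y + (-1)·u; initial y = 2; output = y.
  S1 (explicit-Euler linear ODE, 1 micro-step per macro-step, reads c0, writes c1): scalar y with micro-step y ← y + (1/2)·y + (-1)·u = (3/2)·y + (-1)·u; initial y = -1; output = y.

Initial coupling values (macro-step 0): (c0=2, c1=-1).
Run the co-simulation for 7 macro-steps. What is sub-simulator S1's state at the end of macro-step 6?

S1 state at macro-step 6 = -1261/64

macro 1: S0 reads c0=2 → after 2×micro: -2; S1 reads c0=2 → after 1×micro: -7/2 ⇒ (c0=-2, c1=-7/2)
macro 2: S0 reads c0=-2 → after 2×micro: 2; S1 reads c0=-2 → after 1×micro: -13/4 ⇒ (c0=2, c1=-13/4)
macro 3: S0 reads c0=2 → after 2×micro: -2; S1 reads c0=2 → after 1×micro: -55/8 ⇒ (c0=-2, c1=-55/8)
macro 4: S0 reads c0=-2 → after 2×micro: 2; S1 reads c0=-2 → after 1×micro: -133/16 ⇒ (c0=2, c1=-133/16)
macro 5: S0 reads c0=2 → after 2×micro: -2; S1 reads c0=2 → after 1×micro: -463/32 ⇒ (c0=-2, c1=-463/32)
macro 6: S0 reads c0=-2 → after 2×micro: 2; S1 reads c0=-2 → after 1×micro: -1261/64 ⇒ (c0=2, c1=-1261/64)
macro 7: S0 reads c0=2 → after 2×micro: -2; S1 reads c0=2 → after 1×micro: -4039/128 ⇒ (c0=-2, c1=-4039/128)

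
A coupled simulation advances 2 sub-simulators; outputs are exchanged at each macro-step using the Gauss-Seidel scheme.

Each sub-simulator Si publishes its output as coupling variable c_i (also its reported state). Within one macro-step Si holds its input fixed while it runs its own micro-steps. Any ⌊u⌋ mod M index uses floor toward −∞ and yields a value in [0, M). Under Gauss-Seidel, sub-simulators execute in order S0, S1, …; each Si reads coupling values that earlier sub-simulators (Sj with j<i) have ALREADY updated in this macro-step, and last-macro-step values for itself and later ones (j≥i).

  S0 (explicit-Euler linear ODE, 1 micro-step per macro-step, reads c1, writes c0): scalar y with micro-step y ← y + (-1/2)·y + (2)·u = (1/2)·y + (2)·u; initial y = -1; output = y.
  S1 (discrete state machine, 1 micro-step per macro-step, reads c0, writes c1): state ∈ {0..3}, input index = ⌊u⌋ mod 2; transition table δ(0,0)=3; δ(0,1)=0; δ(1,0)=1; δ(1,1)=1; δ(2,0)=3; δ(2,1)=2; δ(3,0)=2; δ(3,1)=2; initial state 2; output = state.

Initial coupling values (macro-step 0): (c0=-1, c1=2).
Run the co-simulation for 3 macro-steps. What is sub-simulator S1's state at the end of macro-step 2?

macro 1: S0 reads c1=2 → after 1×micro: 7/2; S1 reads c0=7/2 → after 1×micro: 2 ⇒ (c0=7/2, c1=2)
macro 2: S0 reads c1=2 → after 1×micro: 23/4; S1 reads c0=23/4 → after 1×micro: 2 ⇒ (c0=23/4, c1=2)
macro 3: S0 reads c1=2 → after 1×micro: 55/8; S1 reads c0=55/8 → after 1×micro: 3 ⇒ (c0=55/8, c1=3)

S1 state at macro-step 2 = 2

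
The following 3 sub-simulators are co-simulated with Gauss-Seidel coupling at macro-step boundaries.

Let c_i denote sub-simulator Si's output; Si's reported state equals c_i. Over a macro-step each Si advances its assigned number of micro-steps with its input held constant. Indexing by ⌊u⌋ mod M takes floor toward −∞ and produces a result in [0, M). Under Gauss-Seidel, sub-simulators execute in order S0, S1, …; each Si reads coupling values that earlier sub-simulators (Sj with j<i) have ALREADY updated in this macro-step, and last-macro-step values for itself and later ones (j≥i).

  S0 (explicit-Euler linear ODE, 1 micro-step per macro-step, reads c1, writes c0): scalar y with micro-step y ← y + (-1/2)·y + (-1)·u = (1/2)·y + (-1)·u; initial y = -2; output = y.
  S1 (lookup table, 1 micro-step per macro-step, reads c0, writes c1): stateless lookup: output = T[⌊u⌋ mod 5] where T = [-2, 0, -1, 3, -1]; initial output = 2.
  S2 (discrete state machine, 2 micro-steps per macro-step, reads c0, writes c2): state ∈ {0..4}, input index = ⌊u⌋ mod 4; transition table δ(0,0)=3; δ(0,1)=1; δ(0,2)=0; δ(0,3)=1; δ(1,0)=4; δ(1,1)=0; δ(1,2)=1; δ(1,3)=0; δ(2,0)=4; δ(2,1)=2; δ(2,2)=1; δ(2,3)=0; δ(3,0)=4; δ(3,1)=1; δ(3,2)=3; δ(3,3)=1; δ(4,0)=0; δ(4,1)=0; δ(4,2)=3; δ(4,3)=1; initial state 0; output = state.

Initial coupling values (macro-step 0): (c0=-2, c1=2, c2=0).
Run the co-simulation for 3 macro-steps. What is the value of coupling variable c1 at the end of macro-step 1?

c1 at macro-step 1 = -1

macro 1: S0 reads c1=2 → after 1×micro: -3; S1 reads c0=-3 → after 1×micro: -1; S2 reads c0=-3 → after 2×micro: 0 ⇒ (c0=-3, c1=-1, c2=0)
macro 2: S0 reads c1=-1 → after 1×micro: -1/2; S1 reads c0=-1/2 → after 1×micro: -1; S2 reads c0=-1/2 → after 2×micro: 0 ⇒ (c0=-1/2, c1=-1, c2=0)
macro 3: S0 reads c1=-1 → after 1×micro: 3/4; S1 reads c0=3/4 → after 1×micro: -2; S2 reads c0=3/4 → after 2×micro: 4 ⇒ (c0=3/4, c1=-2, c2=4)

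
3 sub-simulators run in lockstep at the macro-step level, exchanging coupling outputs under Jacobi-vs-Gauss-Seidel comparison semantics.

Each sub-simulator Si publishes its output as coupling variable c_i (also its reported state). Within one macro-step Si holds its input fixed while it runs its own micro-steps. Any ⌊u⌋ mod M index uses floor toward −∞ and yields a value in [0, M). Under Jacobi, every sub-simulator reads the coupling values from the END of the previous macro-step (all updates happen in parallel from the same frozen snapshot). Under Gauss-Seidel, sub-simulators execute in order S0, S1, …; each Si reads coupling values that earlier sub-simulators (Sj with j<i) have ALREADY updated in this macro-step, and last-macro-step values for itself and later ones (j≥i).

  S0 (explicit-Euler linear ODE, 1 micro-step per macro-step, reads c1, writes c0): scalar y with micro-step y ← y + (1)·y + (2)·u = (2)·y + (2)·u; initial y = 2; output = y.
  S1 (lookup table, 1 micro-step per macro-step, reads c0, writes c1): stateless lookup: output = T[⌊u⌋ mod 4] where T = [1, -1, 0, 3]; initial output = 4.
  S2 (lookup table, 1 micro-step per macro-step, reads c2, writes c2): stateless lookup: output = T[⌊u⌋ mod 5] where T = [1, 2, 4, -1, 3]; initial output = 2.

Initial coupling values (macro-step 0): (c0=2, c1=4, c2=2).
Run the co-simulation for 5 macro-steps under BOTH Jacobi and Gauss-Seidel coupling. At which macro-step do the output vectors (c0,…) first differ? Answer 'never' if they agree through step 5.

first divergence at macro-step: 1

[Jacobi] macro 1: S0 reads c1=4 → after 1×micro: 12; S1 reads c0=2 → after 1×micro: 0; S2 reads c2=2 → after 1×micro: 4 ⇒ (c0=12, c1=0, c2=4)
[Jacobi] macro 2: S0 reads c1=0 → after 1×micro: 24; S1 reads c0=12 → after 1×micro: 1; S2 reads c2=4 → after 1×micro: 3 ⇒ (c0=24, c1=1, c2=3)
[Jacobi] macro 3: S0 reads c1=1 → after 1×micro: 50; S1 reads c0=24 → after 1×micro: 1; S2 reads c2=3 → after 1×micro: -1 ⇒ (c0=50, c1=1, c2=-1)
[Jacobi] macro 4: S0 reads c1=1 → after 1×micro: 102; S1 reads c0=50 → after 1×micro: 0; S2 reads c2=-1 → after 1×micro: 3 ⇒ (c0=102, c1=0, c2=3)
[Jacobi] macro 5: S0 reads c1=0 → after 1×micro: 204; S1 reads c0=102 → after 1×micro: 0; S2 reads c2=3 → after 1×micro: -1 ⇒ (c0=204, c1=0, c2=-1)
[Gauss-Seidel] macro 1: S0 reads c1=4 → after 1×micro: 12; S1 reads c0=12 → after 1×micro: 1; S2 reads c2=2 → after 1×micro: 4 ⇒ (c0=12, c1=1, c2=4)
[Gauss-Seidel] macro 2: S0 reads c1=1 → after 1×micro: 26; S1 reads c0=26 → after 1×micro: 0; S2 reads c2=4 → after 1×micro: 3 ⇒ (c0=26, c1=0, c2=3)
[Gauss-Seidel] macro 3: S0 reads c1=0 → after 1×micro: 52; S1 reads c0=52 → after 1×micro: 1; S2 reads c2=3 → after 1×micro: -1 ⇒ (c0=52, c1=1, c2=-1)
[Gauss-Seidel] macro 4: S0 reads c1=1 → after 1×micro: 106; S1 reads c0=106 → after 1×micro: 0; S2 reads c2=-1 → after 1×micro: 3 ⇒ (c0=106, c1=0, c2=3)
[Gauss-Seidel] macro 5: S0 reads c1=0 → after 1×micro: 212; S1 reads c0=212 → after 1×micro: 1; S2 reads c2=3 → after 1×micro: -1 ⇒ (c0=212, c1=1, c2=-1)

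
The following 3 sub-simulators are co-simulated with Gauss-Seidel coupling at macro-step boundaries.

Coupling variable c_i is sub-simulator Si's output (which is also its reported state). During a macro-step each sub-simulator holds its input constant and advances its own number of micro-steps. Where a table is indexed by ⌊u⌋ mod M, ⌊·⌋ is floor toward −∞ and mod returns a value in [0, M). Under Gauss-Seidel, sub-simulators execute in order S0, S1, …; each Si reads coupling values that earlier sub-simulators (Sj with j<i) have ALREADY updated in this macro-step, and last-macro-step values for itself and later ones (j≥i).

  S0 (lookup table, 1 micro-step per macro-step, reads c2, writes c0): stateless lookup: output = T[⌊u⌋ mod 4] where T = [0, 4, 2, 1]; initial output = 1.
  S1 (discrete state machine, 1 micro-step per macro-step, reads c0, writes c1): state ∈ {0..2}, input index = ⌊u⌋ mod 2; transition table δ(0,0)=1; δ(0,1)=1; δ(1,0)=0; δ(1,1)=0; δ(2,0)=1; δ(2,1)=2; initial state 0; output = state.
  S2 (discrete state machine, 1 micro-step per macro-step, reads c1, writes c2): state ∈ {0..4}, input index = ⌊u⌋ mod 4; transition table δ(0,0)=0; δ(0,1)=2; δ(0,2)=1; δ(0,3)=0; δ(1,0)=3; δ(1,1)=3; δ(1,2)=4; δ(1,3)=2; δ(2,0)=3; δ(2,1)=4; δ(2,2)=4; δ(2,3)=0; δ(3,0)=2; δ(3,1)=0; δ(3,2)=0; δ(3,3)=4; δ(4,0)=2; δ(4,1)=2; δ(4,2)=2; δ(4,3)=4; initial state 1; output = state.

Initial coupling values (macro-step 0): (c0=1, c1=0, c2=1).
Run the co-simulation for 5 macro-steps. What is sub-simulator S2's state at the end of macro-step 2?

macro 1: S0 reads c2=1 → after 1×micro: 4; S1 reads c0=4 → after 1×micro: 1; S2 reads c1=1 → after 1×micro: 3 ⇒ (c0=4, c1=1, c2=3)
macro 2: S0 reads c2=3 → after 1×micro: 1; S1 reads c0=1 → after 1×micro: 0; S2 reads c1=0 → after 1×micro: 2 ⇒ (c0=1, c1=0, c2=2)
macro 3: S0 reads c2=2 → after 1×micro: 2; S1 reads c0=2 → after 1×micro: 1; S2 reads c1=1 → after 1×micro: 4 ⇒ (c0=2, c1=1, c2=4)
macro 4: S0 reads c2=4 → after 1×micro: 0; S1 reads c0=0 → after 1×micro: 0; S2 reads c1=0 → after 1×micro: 2 ⇒ (c0=0, c1=0, c2=2)
macro 5: S0 reads c2=2 → after 1×micro: 2; S1 reads c0=2 → after 1×micro: 1; S2 reads c1=1 → after 1×micro: 4 ⇒ (c0=2, c1=1, c2=4)

S2 state at macro-step 2 = 2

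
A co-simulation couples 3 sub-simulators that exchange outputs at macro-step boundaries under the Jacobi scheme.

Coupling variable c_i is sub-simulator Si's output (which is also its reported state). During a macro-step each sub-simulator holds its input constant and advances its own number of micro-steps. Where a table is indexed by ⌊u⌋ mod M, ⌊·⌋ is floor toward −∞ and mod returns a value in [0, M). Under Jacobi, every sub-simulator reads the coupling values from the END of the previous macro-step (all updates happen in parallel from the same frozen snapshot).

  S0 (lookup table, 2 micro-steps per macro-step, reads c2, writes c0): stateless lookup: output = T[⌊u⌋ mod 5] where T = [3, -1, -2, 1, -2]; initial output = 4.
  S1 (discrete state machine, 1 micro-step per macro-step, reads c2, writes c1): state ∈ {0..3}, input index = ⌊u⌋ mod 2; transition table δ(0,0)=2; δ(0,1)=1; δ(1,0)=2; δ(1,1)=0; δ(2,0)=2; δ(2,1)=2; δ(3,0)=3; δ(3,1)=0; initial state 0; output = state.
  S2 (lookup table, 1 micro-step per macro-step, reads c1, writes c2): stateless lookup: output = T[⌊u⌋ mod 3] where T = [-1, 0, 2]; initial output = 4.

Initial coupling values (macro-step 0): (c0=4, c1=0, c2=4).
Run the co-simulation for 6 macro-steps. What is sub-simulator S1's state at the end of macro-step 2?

S1 state at macro-step 2 = 2

macro 1: S0 reads c2=4 → after 2×micro: -2; S1 reads c2=4 → after 1×micro: 2; S2 reads c1=0 → after 1×micro: -1 ⇒ (c0=-2, c1=2, c2=-1)
macro 2: S0 reads c2=-1 → after 2×micro: -2; S1 reads c2=-1 → after 1×micro: 2; S2 reads c1=2 → after 1×micro: 2 ⇒ (c0=-2, c1=2, c2=2)
macro 3: S0 reads c2=2 → after 2×micro: -2; S1 reads c2=2 → after 1×micro: 2; S2 reads c1=2 → after 1×micro: 2 ⇒ (c0=-2, c1=2, c2=2)
macro 4: S0 reads c2=2 → after 2×micro: -2; S1 reads c2=2 → after 1×micro: 2; S2 reads c1=2 → after 1×micro: 2 ⇒ (c0=-2, c1=2, c2=2)
macro 5: S0 reads c2=2 → after 2×micro: -2; S1 reads c2=2 → after 1×micro: 2; S2 reads c1=2 → after 1×micro: 2 ⇒ (c0=-2, c1=2, c2=2)
macro 6: S0 reads c2=2 → after 2×micro: -2; S1 reads c2=2 → after 1×micro: 2; S2 reads c1=2 → after 1×micro: 2 ⇒ (c0=-2, c1=2, c2=2)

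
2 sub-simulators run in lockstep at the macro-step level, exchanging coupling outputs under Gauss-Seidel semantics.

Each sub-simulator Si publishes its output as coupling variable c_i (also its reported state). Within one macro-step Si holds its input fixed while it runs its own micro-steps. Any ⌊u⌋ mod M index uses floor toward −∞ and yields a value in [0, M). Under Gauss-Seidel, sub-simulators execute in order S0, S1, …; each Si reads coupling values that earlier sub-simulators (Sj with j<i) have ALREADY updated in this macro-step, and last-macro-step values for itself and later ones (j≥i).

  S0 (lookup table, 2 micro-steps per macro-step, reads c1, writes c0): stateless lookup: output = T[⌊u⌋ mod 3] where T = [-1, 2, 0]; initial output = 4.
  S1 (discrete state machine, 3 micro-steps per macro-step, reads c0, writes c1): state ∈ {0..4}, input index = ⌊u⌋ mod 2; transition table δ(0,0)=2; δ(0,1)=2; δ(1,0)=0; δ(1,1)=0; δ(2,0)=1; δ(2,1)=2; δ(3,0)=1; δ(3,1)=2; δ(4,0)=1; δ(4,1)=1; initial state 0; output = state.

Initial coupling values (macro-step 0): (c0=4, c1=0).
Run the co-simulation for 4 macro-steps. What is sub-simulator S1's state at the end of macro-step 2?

S1 state at macro-step 2 = 2

macro 1: S0 reads c1=0 → after 2×micro: -1; S1 reads c0=-1 → after 3×micro: 2 ⇒ (c0=-1, c1=2)
macro 2: S0 reads c1=2 → after 2×micro: 0; S1 reads c0=0 → after 3×micro: 2 ⇒ (c0=0, c1=2)
macro 3: S0 reads c1=2 → after 2×micro: 0; S1 reads c0=0 → after 3×micro: 2 ⇒ (c0=0, c1=2)
macro 4: S0 reads c1=2 → after 2×micro: 0; S1 reads c0=0 → after 3×micro: 2 ⇒ (c0=0, c1=2)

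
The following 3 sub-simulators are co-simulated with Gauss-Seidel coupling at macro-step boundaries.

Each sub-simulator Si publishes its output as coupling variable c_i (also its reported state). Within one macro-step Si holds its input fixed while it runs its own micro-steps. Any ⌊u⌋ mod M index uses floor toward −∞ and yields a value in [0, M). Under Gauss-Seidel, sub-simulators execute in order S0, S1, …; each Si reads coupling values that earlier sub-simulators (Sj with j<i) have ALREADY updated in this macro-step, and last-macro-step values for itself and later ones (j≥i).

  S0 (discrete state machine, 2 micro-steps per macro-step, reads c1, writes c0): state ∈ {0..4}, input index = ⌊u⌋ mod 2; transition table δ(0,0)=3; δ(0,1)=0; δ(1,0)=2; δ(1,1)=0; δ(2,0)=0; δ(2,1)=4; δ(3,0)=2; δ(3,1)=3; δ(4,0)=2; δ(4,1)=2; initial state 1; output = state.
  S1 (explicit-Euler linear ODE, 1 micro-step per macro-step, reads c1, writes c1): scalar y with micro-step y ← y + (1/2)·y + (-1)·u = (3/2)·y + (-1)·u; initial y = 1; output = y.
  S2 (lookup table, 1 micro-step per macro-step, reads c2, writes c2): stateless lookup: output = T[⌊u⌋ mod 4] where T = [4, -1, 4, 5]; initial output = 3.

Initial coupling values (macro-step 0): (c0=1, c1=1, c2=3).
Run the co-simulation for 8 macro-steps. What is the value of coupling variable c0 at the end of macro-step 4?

macro 1: S0 reads c1=1 → after 2×micro: 0; S1 reads c1=1 → after 1×micro: 1/2; S2 reads c2=3 → after 1×micro: 5 ⇒ (c0=0, c1=1/2, c2=5)
macro 2: S0 reads c1=1/2 → after 2×micro: 2; S1 reads c1=1/2 → after 1×micro: 1/4; S2 reads c2=5 → after 1×micro: -1 ⇒ (c0=2, c1=1/4, c2=-1)
macro 3: S0 reads c1=1/4 → after 2×micro: 3; S1 reads c1=1/4 → after 1×micro: 1/8; S2 reads c2=-1 → after 1×micro: 5 ⇒ (c0=3, c1=1/8, c2=5)
macro 4: S0 reads c1=1/8 → after 2×micro: 0; S1 reads c1=1/8 → after 1×micro: 1/16; S2 reads c2=5 → after 1×micro: -1 ⇒ (c0=0, c1=1/16, c2=-1)
macro 5: S0 reads c1=1/16 → after 2×micro: 2; S1 reads c1=1/16 → after 1×micro: 1/32; S2 reads c2=-1 → after 1×micro: 5 ⇒ (c0=2, c1=1/32, c2=5)
macro 6: S0 reads c1=1/32 → after 2×micro: 3; S1 reads c1=1/32 → after 1×micro: 1/64; S2 reads c2=5 → after 1×micro: -1 ⇒ (c0=3, c1=1/64, c2=-1)
macro 7: S0 reads c1=1/64 → after 2×micro: 0; S1 reads c1=1/64 → after 1×micro: 1/128; S2 reads c2=-1 → after 1×micro: 5 ⇒ (c0=0, c1=1/128, c2=5)
macro 8: S0 reads c1=1/128 → after 2×micro: 2; S1 reads c1=1/128 → after 1×micro: 1/256; S2 reads c2=5 → after 1×micro: -1 ⇒ (c0=2, c1=1/256, c2=-1)

c0 at macro-step 4 = 0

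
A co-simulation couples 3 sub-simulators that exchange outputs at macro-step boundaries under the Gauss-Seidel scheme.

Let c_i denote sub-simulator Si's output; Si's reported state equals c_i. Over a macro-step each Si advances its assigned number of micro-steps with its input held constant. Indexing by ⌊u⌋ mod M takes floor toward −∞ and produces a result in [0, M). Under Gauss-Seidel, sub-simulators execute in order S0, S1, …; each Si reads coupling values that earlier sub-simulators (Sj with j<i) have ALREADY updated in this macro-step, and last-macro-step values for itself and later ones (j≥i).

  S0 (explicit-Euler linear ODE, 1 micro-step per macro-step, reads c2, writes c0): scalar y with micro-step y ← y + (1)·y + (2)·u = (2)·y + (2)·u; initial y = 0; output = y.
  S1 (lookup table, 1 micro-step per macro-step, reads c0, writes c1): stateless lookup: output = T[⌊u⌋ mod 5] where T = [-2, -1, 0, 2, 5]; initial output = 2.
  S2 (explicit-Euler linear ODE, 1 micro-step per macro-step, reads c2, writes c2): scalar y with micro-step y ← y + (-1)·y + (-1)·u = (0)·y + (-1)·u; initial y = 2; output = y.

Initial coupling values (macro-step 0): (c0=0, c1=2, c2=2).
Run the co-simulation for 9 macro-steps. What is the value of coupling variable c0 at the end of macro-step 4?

macro 1: S0 reads c2=2 → after 1×micro: 4; S1 reads c0=4 → after 1×micro: 5; S2 reads c2=2 → after 1×micro: -2 ⇒ (c0=4, c1=5, c2=-2)
macro 2: S0 reads c2=-2 → after 1×micro: 4; S1 reads c0=4 → after 1×micro: 5; S2 reads c2=-2 → after 1×micro: 2 ⇒ (c0=4, c1=5, c2=2)
macro 3: S0 reads c2=2 → after 1×micro: 12; S1 reads c0=12 → after 1×micro: 0; S2 reads c2=2 → after 1×micro: -2 ⇒ (c0=12, c1=0, c2=-2)
macro 4: S0 reads c2=-2 → after 1×micro: 20; S1 reads c0=20 → after 1×micro: -2; S2 reads c2=-2 → after 1×micro: 2 ⇒ (c0=20, c1=-2, c2=2)
macro 5: S0 reads c2=2 → after 1×micro: 44; S1 reads c0=44 → after 1×micro: 5; S2 reads c2=2 → after 1×micro: -2 ⇒ (c0=44, c1=5, c2=-2)
macro 6: S0 reads c2=-2 → after 1×micro: 84; S1 reads c0=84 → after 1×micro: 5; S2 reads c2=-2 → after 1×micro: 2 ⇒ (c0=84, c1=5, c2=2)
macro 7: S0 reads c2=2 → after 1×micro: 172; S1 reads c0=172 → after 1×micro: 0; S2 reads c2=2 → after 1×micro: -2 ⇒ (c0=172, c1=0, c2=-2)
macro 8: S0 reads c2=-2 → after 1×micro: 340; S1 reads c0=340 → after 1×micro: -2; S2 reads c2=-2 → after 1×micro: 2 ⇒ (c0=340, c1=-2, c2=2)
macro 9: S0 reads c2=2 → after 1×micro: 684; S1 reads c0=684 → after 1×micro: 5; S2 reads c2=2 → after 1×micro: -2 ⇒ (c0=684, c1=5, c2=-2)

c0 at macro-step 4 = 20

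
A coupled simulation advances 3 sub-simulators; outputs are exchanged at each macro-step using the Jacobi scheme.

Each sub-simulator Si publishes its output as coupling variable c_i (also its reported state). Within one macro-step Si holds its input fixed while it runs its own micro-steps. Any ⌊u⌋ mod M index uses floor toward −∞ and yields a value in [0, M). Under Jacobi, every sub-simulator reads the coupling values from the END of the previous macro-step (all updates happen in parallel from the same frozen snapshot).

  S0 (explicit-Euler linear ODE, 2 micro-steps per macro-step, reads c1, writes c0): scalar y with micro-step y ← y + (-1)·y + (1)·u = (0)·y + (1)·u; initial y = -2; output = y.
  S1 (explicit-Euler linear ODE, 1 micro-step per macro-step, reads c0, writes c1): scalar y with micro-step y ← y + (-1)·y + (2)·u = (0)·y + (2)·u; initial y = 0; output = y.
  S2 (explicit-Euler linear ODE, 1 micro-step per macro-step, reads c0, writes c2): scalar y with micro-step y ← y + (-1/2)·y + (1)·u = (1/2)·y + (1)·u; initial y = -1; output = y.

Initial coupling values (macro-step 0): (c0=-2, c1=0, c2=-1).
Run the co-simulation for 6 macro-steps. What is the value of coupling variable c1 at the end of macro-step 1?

macro 1: S0 reads c1=0 → after 2×micro: 0; S1 reads c0=-2 → after 1×micro: -4; S2 reads c0=-2 → after 1×micro: -5/2 ⇒ (c0=0, c1=-4, c2=-5/2)
macro 2: S0 reads c1=-4 → after 2×micro: -4; S1 reads c0=0 → after 1×micro: 0; S2 reads c0=0 → after 1×micro: -5/4 ⇒ (c0=-4, c1=0, c2=-5/4)
macro 3: S0 reads c1=0 → after 2×micro: 0; S1 reads c0=-4 → after 1×micro: -8; S2 reads c0=-4 → after 1×micro: -37/8 ⇒ (c0=0, c1=-8, c2=-37/8)
macro 4: S0 reads c1=-8 → after 2×micro: -8; S1 reads c0=0 → after 1×micro: 0; S2 reads c0=0 → after 1×micro: -37/16 ⇒ (c0=-8, c1=0, c2=-37/16)
macro 5: S0 reads c1=0 → after 2×micro: 0; S1 reads c0=-8 → after 1×micro: -16; S2 reads c0=-8 → after 1×micro: -293/32 ⇒ (c0=0, c1=-16, c2=-293/32)
macro 6: S0 reads c1=-16 → after 2×micro: -16; S1 reads c0=0 → after 1×micro: 0; S2 reads c0=0 → after 1×micro: -293/64 ⇒ (c0=-16, c1=0, c2=-293/64)

c1 at macro-step 1 = -4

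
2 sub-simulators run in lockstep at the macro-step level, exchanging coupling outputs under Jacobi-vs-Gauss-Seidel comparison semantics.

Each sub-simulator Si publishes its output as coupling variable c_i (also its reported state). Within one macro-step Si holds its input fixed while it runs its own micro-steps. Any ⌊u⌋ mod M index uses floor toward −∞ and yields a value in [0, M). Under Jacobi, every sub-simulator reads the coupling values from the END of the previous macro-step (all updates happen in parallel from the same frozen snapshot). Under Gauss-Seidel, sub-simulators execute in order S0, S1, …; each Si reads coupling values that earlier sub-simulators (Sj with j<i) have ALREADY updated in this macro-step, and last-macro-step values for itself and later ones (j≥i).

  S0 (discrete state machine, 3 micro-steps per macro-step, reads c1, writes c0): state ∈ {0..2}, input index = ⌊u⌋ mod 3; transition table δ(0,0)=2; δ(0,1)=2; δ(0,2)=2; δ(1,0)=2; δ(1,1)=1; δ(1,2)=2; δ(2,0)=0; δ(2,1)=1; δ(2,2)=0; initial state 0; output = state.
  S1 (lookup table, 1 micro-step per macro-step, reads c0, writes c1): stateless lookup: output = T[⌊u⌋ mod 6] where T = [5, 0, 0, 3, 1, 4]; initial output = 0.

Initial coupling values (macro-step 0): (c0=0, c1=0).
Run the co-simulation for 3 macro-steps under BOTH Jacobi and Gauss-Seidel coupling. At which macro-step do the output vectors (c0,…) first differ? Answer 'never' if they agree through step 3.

[Jacobi] macro 1: S0 reads c1=0 → after 3×micro: 2; S1 reads c0=0 → after 1×micro: 5 ⇒ (c0=2, c1=5)
[Jacobi] macro 2: S0 reads c1=5 → after 3×micro: 0; S1 reads c0=2 → after 1×micro: 0 ⇒ (c0=0, c1=0)
[Jacobi] macro 3: S0 reads c1=0 → after 3×micro: 2; S1 reads c0=0 → after 1×micro: 5 ⇒ (c0=2, c1=5)
[Gauss-Seidel] macro 1: S0 reads c1=0 → after 3×micro: 2; S1 reads c0=2 → after 1×micro: 0 ⇒ (c0=2, c1=0)
[Gauss-Seidel] macro 2: S0 reads c1=0 → after 3×micro: 0; S1 reads c0=0 → after 1×micro: 5 ⇒ (c0=0, c1=5)
[Gauss-Seidel] macro 3: S0 reads c1=5 → after 3×micro: 2; S1 reads c0=2 → after 1×micro: 0 ⇒ (c0=2, c1=0)

first divergence at macro-step: 1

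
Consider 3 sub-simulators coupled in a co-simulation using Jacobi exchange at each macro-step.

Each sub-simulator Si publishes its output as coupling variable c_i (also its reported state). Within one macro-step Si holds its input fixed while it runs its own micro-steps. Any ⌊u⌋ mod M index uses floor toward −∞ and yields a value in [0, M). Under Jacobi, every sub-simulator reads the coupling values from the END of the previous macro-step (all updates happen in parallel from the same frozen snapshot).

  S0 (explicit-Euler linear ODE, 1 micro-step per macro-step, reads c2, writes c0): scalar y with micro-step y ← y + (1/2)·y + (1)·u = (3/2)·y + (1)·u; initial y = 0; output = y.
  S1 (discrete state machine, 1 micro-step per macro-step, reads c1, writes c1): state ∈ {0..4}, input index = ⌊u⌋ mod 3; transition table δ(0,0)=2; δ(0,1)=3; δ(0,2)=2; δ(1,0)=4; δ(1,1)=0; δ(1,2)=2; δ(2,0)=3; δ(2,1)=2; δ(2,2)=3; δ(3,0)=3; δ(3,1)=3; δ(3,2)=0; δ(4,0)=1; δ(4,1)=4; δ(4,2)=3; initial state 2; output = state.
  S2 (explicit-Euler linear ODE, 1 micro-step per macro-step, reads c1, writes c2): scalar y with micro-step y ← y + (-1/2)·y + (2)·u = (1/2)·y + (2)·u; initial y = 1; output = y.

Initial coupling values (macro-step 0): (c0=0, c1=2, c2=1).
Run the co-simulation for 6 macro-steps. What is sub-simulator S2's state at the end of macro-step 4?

macro 1: S0 reads c2=1 → after 1×micro: 1; S1 reads c1=2 → after 1×micro: 3; S2 reads c1=2 → after 1×micro: 9/2 ⇒ (c0=1, c1=3, c2=9/2)
macro 2: S0 reads c2=9/2 → after 1×micro: 6; S1 reads c1=3 → after 1×micro: 3; S2 reads c1=3 → after 1×micro: 33/4 ⇒ (c0=6, c1=3, c2=33/4)
macro 3: S0 reads c2=33/4 → after 1×micro: 69/4; S1 reads c1=3 → after 1×micro: 3; S2 reads c1=3 → after 1×micro: 81/8 ⇒ (c0=69/4, c1=3, c2=81/8)
macro 4: S0 reads c2=81/8 → after 1×micro: 36; S1 reads c1=3 → after 1×micro: 3; S2 reads c1=3 → after 1×micro: 177/16 ⇒ (c0=36, c1=3, c2=177/16)
macro 5: S0 reads c2=177/16 → after 1×micro: 1041/16; S1 reads c1=3 → after 1×micro: 3; S2 reads c1=3 → after 1×micro: 369/32 ⇒ (c0=1041/16, c1=3, c2=369/32)
macro 6: S0 reads c2=369/32 → after 1×micro: 873/8; S1 reads c1=3 → after 1×micro: 3; S2 reads c1=3 → after 1×micro: 753/64 ⇒ (c0=873/8, c1=3, c2=753/64)

S2 state at macro-step 4 = 177/16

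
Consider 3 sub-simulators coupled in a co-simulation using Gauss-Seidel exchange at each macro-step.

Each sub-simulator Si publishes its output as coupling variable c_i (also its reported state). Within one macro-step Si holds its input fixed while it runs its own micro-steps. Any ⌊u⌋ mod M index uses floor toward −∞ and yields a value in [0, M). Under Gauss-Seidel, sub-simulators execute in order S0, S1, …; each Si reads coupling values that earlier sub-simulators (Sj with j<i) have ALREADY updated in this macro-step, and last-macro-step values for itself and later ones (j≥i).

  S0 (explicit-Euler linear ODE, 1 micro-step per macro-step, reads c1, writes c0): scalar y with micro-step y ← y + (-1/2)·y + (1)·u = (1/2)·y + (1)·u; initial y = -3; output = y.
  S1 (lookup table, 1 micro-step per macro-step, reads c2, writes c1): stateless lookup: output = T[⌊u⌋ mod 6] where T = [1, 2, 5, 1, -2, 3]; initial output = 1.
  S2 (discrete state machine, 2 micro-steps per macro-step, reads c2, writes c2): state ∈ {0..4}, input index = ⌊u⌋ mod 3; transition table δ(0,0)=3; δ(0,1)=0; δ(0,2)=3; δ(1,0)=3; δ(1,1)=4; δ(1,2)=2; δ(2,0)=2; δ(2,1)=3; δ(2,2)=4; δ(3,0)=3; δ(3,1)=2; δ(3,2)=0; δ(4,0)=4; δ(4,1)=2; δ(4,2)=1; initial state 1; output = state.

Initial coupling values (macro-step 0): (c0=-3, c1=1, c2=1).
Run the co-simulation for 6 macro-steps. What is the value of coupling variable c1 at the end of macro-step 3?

c1 at macro-step 3 = 2

macro 1: S0 reads c1=1 → after 1×micro: -1/2; S1 reads c2=1 → after 1×micro: 2; S2 reads c2=1 → after 2×micro: 2 ⇒ (c0=-1/2, c1=2, c2=2)
macro 2: S0 reads c1=2 → after 1×micro: 7/4; S1 reads c2=2 → after 1×micro: 5; S2 reads c2=2 → after 2×micro: 1 ⇒ (c0=7/4, c1=5, c2=1)
macro 3: S0 reads c1=5 → after 1×micro: 47/8; S1 reads c2=1 → after 1×micro: 2; S2 reads c2=1 → after 2×micro: 2 ⇒ (c0=47/8, c1=2, c2=2)
macro 4: S0 reads c1=2 → after 1×micro: 79/16; S1 reads c2=2 → after 1×micro: 5; S2 reads c2=2 → after 2×micro: 1 ⇒ (c0=79/16, c1=5, c2=1)
macro 5: S0 reads c1=5 → after 1×micro: 239/32; S1 reads c2=1 → after 1×micro: 2; S2 reads c2=1 → after 2×micro: 2 ⇒ (c0=239/32, c1=2, c2=2)
macro 6: S0 reads c1=2 → after 1×micro: 367/64; S1 reads c2=2 → after 1×micro: 5; S2 reads c2=2 → after 2×micro: 1 ⇒ (c0=367/64, c1=5, c2=1)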